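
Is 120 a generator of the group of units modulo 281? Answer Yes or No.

Yes

φ(281) = 281 − 1 = 280 = 2^3 · 5 · 7.
Test 120^(280/q) mod 281 for each prime factor q of 280:
120^140 ≡ 280 (mod 281)  [q = 2: ≢ 1 ✓]
120^56 ≡ 232 (mod 281)  [q = 5: ≢ 1 ✓]
120^40 ≡ 249 (mod 281)  [q = 7: ≢ 1 ✓]
All checks pass, so 120 has order 280 and is a primitive root modulo 281.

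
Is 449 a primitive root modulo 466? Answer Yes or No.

Yes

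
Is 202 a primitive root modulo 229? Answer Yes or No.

φ(229) = 229 − 1 = 228 = 2^2 · 3 · 19.
Test 202^(228/q) mod 229 for each prime factor q of 228:
202^114 ≡ 1 (mod 229)  [q = 2: ≡ 1 ✗]
202^76 ≡ 1 (mod 229)  [q = 3: ≡ 1 ✗]
202^12 ≡ 214 (mod 229)  [q = 19: ≢ 1 ✓]
202^114 ≡ 1 shows ord(202) | 114, strictly less than φ(229); not a primitive root.

No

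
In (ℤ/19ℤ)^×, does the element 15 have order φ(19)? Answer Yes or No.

φ(19) = 19 − 1 = 18 = 2 · 3^2.
It suffices to check that the order of 15 is not a proper divisor of 18: compute 15^(18/q) for q ∈ {2, 3}.
15^9 ≡ 18 (mod 19)  [q = 2: ≢ 1 ✓]
15^6 ≡ 11 (mod 19)  [q = 3: ≢ 1 ✓]
Every test exponent gives a nontrivial residue, hence 15 generates the full group.

Yes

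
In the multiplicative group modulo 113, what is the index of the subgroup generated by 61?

2

ord(61) | φ(113) = 113 − 1 = 112 = 2^4 · 7.
Divisors of 112: 1, 2, 4, 7, 8, 14, 16, 28, 56, 112.
Evaluate successive powers at the divisors of 112:
61^1 ≡ 61 (mod 113)
61^2 ≡ 105 (mod 113)
61^4 ≡ 64 (mod 113)
61^7 ≡ 69 (mod 113)
61^8 ≡ 28 (mod 113)
61^14 ≡ 15 (mod 113)
61^16 ≡ 106 (mod 113)
61^28 ≡ 112 (mod 113)
61^56 ≡ 1 (mod 113) ✓
So ord_113(61) = 56, hence |⟨61⟩| = 56.
Index = |(Z/113Z)^×| / |⟨61⟩| = 112 / 56 = 2.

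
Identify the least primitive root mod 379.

2

φ(379) = 379 − 1 = 378 = 2 · 3^3 · 7.
g is a primitive root iff g^(378/q) ≢ 1 (mod 379) for each prime q ∈ {2, 3, 7}.
g = 2: 2^189 ≡ 378; 2^126 ≡ 327; 2^54 ≡ 125 — none is 1, so 2 is a primitive root.
The smallest primitive root modulo 379 is 2.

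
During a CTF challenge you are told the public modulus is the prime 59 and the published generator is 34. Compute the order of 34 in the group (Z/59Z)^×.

58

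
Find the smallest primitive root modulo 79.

3

φ(79) = 79 − 1 = 78 = 2 · 3 · 13.
g is a primitive root iff g^(78/q) ≢ 1 (mod 79) for each prime q ∈ {2, 3, 13}.
g = 2: 2^39 ≡ 1 — hits 1, so not a primitive root.
g = 3: 3^39 ≡ 78; 3^26 ≡ 23; 3^6 ≡ 18 — none is 1, so 3 is a primitive root.
The smallest primitive root modulo 79 is 3.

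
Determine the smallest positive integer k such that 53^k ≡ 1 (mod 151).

The order of 53 must divide φ(151) = 151 − 1 = 150 = 2 · 3 · 5^2.
Divisors of 150: 1, 2, 3, 5, 6, 10, 15, 25, 30, 50, 75, 150.
Evaluate successive powers at the divisors of 150:
53^1 ≡ 53 (mod 151)
53^2 ≡ 91 (mod 151)
53^3 ≡ 142 (mod 151)
53^5 ≡ 87 (mod 151)
53^6 ≡ 81 (mod 151)
53^10 ≡ 19 (mod 151)
53^15 ≡ 143 (mod 151)
53^25 ≡ 150 (mod 151)
53^30 ≡ 64 (mod 151)
53^50 ≡ 1 (mod 151) ✓
The smallest such exponent is 50, so the order of 53 is 50.

50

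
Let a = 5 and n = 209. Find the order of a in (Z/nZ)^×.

By Lagrange's theorem, ord_209(5) divides φ(209) = φ(11·19) = (11−1)·(19−1) = 10·18 = 180 = 2^2 · 3^2 · 5.
Divisors of 180: 1, 2, 3, 4, 5, 6, 9, 10, 12, 15, 18, 20, 30, 36, 45, 60, 90, 180.
Check 5^d mod 209 for each divisor in increasing order:
5^1 ≡ 5
5^2 ≡ 25
5^3 ≡ 125
5^4 ≡ 207
5^5 ≡ 199
5^6 ≡ 159
5^9 ≡ 20
5^10 ≡ 100
5^12 ≡ 201
5^15 ≡ 45
5^18 ≡ 191
5^20 ≡ 177
5^30 ≡ 144
5^36 ≡ 115
5^45 ≡ 1
So ord_209(5) = 45.

45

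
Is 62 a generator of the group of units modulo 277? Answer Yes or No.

φ(277) = 277 − 1 = 276 = 2^2 · 3 · 23.
It suffices to check that the order of 62 is not a proper divisor of 276: compute 62^(276/q) for q ∈ {2, 3, 23}.
62^138 ≡ 1 (mod 277)  [q = 2: ≡ 1 ✗]
62^92 ≡ 160 (mod 277)  [q = 3: ≢ 1 ✓]
62^12 ≡ 69 (mod 277)  [q = 23: ≢ 1 ✓]
The check at q = 2 fails, so 62 generates a proper subgroup.

No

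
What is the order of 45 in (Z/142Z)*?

7

By Lagrange's theorem, ord_142(45) divides φ(142) = φ(2)·φ(71) = 1·70 = 70 = 2 · 5 · 7.
Divisors of 70: 1, 2, 5, 7, 10, 14, 35, 70.
Compute 45^d (mod 142) for the divisors d until we hit 1:
45^1 ≡ 45 (mod 142)
45^2 ≡ 37 (mod 142)
45^5 ≡ 119 (mod 142)
45^7 ≡ 1 (mod 142) ✓
So ord_142(45) = 7.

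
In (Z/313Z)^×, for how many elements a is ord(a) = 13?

12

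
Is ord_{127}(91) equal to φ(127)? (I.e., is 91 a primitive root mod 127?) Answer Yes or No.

Yes

φ(127) = 127 − 1 = 126 = 2 · 3^2 · 7.
An element g generates (Z/127Z)^× iff g^(126/q) ≢ 1 (mod 127) for each prime q ∈ {2, 3, 7}.
91^63 ≡ 126 (mod 127)  [q = 2: ≢ 1 ✓]
91^42 ≡ 19 (mod 127)  [q = 3: ≢ 1 ✓]
91^18 ≡ 32 (mod 127)  [q = 7: ≢ 1 ✓]
None equal 1, so ord_127(91) = 126: 91 is a primitive root.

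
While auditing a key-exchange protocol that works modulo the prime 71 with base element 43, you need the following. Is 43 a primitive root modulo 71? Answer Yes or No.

No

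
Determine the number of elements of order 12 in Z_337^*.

φ(337) = 337 − 1 = 336 = 2^4 · 3 · 7.
(Z/337Z)^× is cyclic (|G| = 336); a cyclic group of order m has exactly φ(d) elements of each order d | m, and none otherwise.
12 = 2^2 · 3 divides 336, and φ(12) = 4.

4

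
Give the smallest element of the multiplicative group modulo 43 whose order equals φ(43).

φ(43) = 43 − 1 = 42 = 2 · 3 · 7.
Test candidates g = 2, 3, … against the prime factors q ∈ {2, 3, 7} of φ(43): g is a generator iff g^(42/q) ≢ 1 for every such q.
g = 2: 2^21 ≡ 42; 2^14 ≡ 1 — hits 1, so not a primitive root.
g = 3: 3^21 ≡ 42; 3^14 ≡ 36; 3^6 ≡ 41 — none is 1, so 3 is a primitive root.
So 3 is the smallest generator of (Z/43Z)^×.

3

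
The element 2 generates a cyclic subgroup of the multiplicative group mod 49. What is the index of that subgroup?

By Lagrange's theorem, ord_49(2) divides φ(49) = φ(7^2) = 7·(7−1) = 42 = 2 · 3 · 7.
Divisors of 42: 1, 2, 3, 6, 7, 14, 21, 42.
Evaluate successive powers at the divisors of 42:
2^1 ≡ 2 (mod 49)
2^2 ≡ 4 (mod 49)
2^3 ≡ 8 (mod 49)
2^6 ≡ 15 (mod 49)
2^7 ≡ 30 (mod 49)
2^14 ≡ 18 (mod 49)
2^21 ≡ 1 (mod 49) ✓
The order of 2 is 21, so the subgroup it generates has 21 elements.
Index = |(Z/49Z)^×| / |⟨2⟩| = 42 / 21 = 2.

2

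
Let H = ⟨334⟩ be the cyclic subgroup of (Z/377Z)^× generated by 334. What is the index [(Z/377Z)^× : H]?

By Lagrange's theorem, ord_377(334) divides φ(377) = φ(13·29) = (13−1)·(29−1) = 12·28 = 336 = 2^4 · 3 · 7.
Divisors of 336: 1, 2, 3, 4, 6, 7, 8, 12, 14, 16, 21, 24, 28, 42, 48, 56, 84, 112, 168, 336.
Compute 334^d (mod 377) for the divisors d until we hit 1:
334^1 ≡ 334 (mod 377)
334^2 ≡ 341 (mod 377)
334^3 ≡ 40 (mod 377)
334^4 ≡ 165 (mod 377)
334^6 ≡ 92 (mod 377)
334^7 ≡ 191 (mod 377)
334^8 ≡ 81 (mod 377)
334^12 ≡ 170 (mod 377)
334^14 ≡ 289 (mod 377)
334^16 ≡ 152 (mod 377)
334^21 ≡ 157 (mod 377)
334^24 ≡ 248 (mod 377)
334^28 ≡ 204 (mod 377)
334^42 ≡ 144 (mod 377)
334^48 ≡ 53 (mod 377)
334^56 ≡ 146 (mod 377)
334^84 ≡ 1 (mod 377) ✓
Thus |⟨334⟩| = ord(334) = 84.
[(Z/377Z)^× : ⟨334⟩] = 336/84 = 4.

4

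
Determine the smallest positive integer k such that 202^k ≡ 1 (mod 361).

114

The order of 202 must divide φ(361) = φ(19^2) = 19·(19−1) = 342 = 2 · 3^2 · 19.
Divisors of 342: 1, 2, 3, 6, 9, 18, 19, 38, 57, 114, 171, 342.
Compute 202^d (mod 361) for the divisors d until we hit 1:
202^1 ≡ 202 (mod 361)
202^2 ≡ 11 (mod 361)
202^3 ≡ 56 (mod 361)
202^6 ≡ 248 (mod 361)
202^9 ≡ 170 (mod 361)
202^18 ≡ 20 (mod 361)
202^19 ≡ 69 (mod 361)
202^38 ≡ 68 (mod 361)
202^57 ≡ 360 (mod 361)
202^114 ≡ 1 (mod 361) ✓
The smallest such exponent is 114, so the order of 202 is 114.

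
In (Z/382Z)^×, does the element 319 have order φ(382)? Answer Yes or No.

No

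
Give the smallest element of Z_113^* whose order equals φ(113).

φ(113) = 113 − 1 = 112 = 2^4 · 7.
g is a primitive root iff g^(112/q) ≢ 1 (mod 113) for each prime q ∈ {2, 7}.
g = 2: 2^56 ≡ 1 — hits 1, so not a primitive root.
g = 3: 3^56 ≡ 112; 3^16 ≡ 49 — none is 1, so 3 is a primitive root.
So 3 is the smallest generator of (Z/113Z)^×.

3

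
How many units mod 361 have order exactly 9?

6

φ(361) = φ(19^2) = 19·(19−1) = 342 = 2 · 3^2 · 19.
In a cyclic group of order 342, there are φ(d) elements of order d for each divisor d of 342, and zero for non-divisors.
9 = 3^2 divides 342, and φ(9) = 6.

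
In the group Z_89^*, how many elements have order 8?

φ(89) = 89 − 1 = 88 = 2^3 · 11.
Since (Z/89Z)^× is cyclic of order 88, the number of elements of order d is φ(d) when d | 88 and 0 otherwise.
8 = 2^3 divides 88, and φ(8) = 4.

4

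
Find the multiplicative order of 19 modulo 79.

The order of 19 must divide φ(79) = 79 − 1 = 78 = 2 · 3 · 13.
Divisors of 78: 1, 2, 3, 6, 13, 26, 39, 78.
Test each divisor d:
19^1 ≡ 19 (mod 79)
19^2 ≡ 45 (mod 79)
19^3 ≡ 65 (mod 79)
19^6 ≡ 38 (mod 79)
19^13 ≡ 23 (mod 79)
19^26 ≡ 55 (mod 79)
19^39 ≡ 1 (mod 79) ✓
Hence ord(19) = 39.

39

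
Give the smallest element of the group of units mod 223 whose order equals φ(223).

3

φ(223) = 223 − 1 = 222 = 2 · 3 · 37.
g is a primitive root iff g^(222/q) ≢ 1 (mod 223) for each prime q ∈ {2, 3, 37}.
g = 2: 2^111 ≡ 1 — hits 1, so not a primitive root.
g = 3: 3^111 ≡ 222; 3^74 ≡ 183; 3^6 ≡ 60 — none is 1, so 3 is a primitive root.
The smallest primitive root modulo 223 is 3.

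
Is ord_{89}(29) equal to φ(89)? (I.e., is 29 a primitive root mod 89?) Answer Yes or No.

φ(89) = 89 − 1 = 88 = 2^3 · 11.
Test 29^(88/q) mod 89 for each prime factor q of 88:
29^44 ≡ 88 (mod 89)  [q = 2: ≢ 1 ✓]
29^8 ≡ 4 (mod 89)  [q = 11: ≢ 1 ✓]
None equal 1, so ord_89(29) = 88: 29 is a primitive root.

Yes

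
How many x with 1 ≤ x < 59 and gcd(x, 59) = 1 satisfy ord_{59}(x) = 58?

28

φ(59) = 59 − 1 = 58 = 2 · 29.
Since (Z/59Z)^× is cyclic of order 58, the number of elements of order d is φ(d) when d | 58 and 0 otherwise.
58 = 2 · 29 divides 58, and φ(58) = 28.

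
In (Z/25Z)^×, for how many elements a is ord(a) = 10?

4

φ(25) = φ(5^2) = 5·(5−1) = 20 = 2^2 · 5.
In a cyclic group of order 20, there are φ(d) elements of order d for each divisor d of 20, and zero for non-divisors.
10 = 2 · 5 divides 20, and φ(10) = 4.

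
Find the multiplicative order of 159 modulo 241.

60

ord(159) | φ(241) = 241 − 1 = 240 = 2^4 · 3 · 5.
Divisors of 240: 1, 2, 3, 4, 5, 6, 8, 10, 12, 15, 16, 20, 24, 30, 40, 48, 60, 80, 120, 240.
Test each divisor d:
159^1 ≡ 159
159^2 ≡ 217
159^3 ≡ 40
159^4 ≡ 94
159^5 ≡ 4
159^6 ≡ 154
159^8 ≡ 160
159^10 ≡ 16
159^12 ≡ 98
159^15 ≡ 64
159^16 ≡ 54
159^20 ≡ 15
159^24 ≡ 205
159^30 ≡ 240
159^40 ≡ 225
159^48 ≡ 91
159^60 ≡ 1
Hence ord(159) = 60.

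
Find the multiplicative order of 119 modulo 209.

ord(119) | φ(209) = φ(11·19) = (11−1)·(19−1) = 10·18 = 180 = 2^2 · 3^2 · 5.
Divisors of 180: 1, 2, 3, 4, 5, 6, 9, 10, 12, 15, 18, 20, 30, 36, 45, 60, 90, 180.
Check 119^d mod 209 for each divisor in increasing order:
119^1 ≡ 119 (mod 209)
119^2 ≡ 158 (mod 209)
119^3 ≡ 201 (mod 209)
119^4 ≡ 93 (mod 209)
119^5 ≡ 199 (mod 209)
119^6 ≡ 64 (mod 209)
119^9 ≡ 115 (mod 209)
119^10 ≡ 100 (mod 209)
119^12 ≡ 125 (mod 209)
119^15 ≡ 45 (mod 209)
119^18 ≡ 58 (mod 209)
119^20 ≡ 177 (mod 209)
119^30 ≡ 144 (mod 209)
119^36 ≡ 20 (mod 209)
119^45 ≡ 1 (mod 209) ✓
So ord_209(119) = 45.

45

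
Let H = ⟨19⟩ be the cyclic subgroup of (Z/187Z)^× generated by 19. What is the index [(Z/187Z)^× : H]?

The order of 19 must divide φ(187) = φ(11·17) = (11−1)·(17−1) = 10·16 = 160 = 2^5 · 5.
Divisors of 160: 1, 2, 4, 5, 8, 10, 16, 20, 32, 40, 80, 160.
Check 19^d mod 187 for each divisor in increasing order:
19^1 ≡ 19 (mod 187)
19^2 ≡ 174 (mod 187)
19^4 ≡ 169 (mod 187)
19^5 ≡ 32 (mod 187)
19^8 ≡ 137 (mod 187)
19^10 ≡ 89 (mod 187)
19^16 ≡ 69 (mod 187)
19^20 ≡ 67 (mod 187)
19^32 ≡ 86 (mod 187)
19^40 ≡ 1 (mod 187) ✓
Thus |⟨19⟩| = ord(19) = 40.
Index = |(Z/187Z)^×| / |⟨19⟩| = 160 / 40 = 4.

4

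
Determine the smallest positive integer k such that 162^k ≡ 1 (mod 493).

ord(162) | φ(493) = φ(17·29) = (17−1)·(29−1) = 16·28 = 448 = 2^6 · 7.
Divisors of 448: 1, 2, 4, 7, 8, 14, 16, 28, 32, 56, 64, 112, 224, 448.
Evaluate successive powers at the divisors of 448:
162^1 ≡ 162 (mod 493)
162^2 ≡ 115 (mod 493)
162^4 ≡ 407 (mod 493)
162^7 ≡ 70 (mod 493)
162^8 ≡ 1 (mod 493) ✓
Therefore the multiplicative order of 162 modulo 493 is 8.

8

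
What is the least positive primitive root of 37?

2

φ(37) = 37 − 1 = 36 = 2^2 · 3^2.
Test candidates g = 2, 3, … against the prime factors q ∈ {2, 3} of φ(37): g is a generator iff g^(36/q) ≢ 1 for every such q.
g = 2: 2^18 ≡ 36; 2^12 ≡ 26 — none is 1, so 2 is a primitive root.
Hence the least primitive root of 37 is 2.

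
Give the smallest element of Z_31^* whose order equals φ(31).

3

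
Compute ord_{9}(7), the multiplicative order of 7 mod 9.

3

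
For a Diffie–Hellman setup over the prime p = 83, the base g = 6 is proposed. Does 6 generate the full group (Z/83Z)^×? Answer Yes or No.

φ(83) = 83 − 1 = 82 = 2 · 41.
An element g generates (Z/83Z)^× iff g^(82/q) ≢ 1 (mod 83) for each prime q ∈ {2, 41}.
6^41 ≡ 82 (mod 83)  [q = 2: ≢ 1 ✓]
6^2 ≡ 36 (mod 83)  [q = 41: ≢ 1 ✓]
All checks pass, so 6 has order 82 and is a primitive root modulo 83.

Yes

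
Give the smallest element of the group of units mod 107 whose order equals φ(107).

2

φ(107) = 107 − 1 = 106 = 2 · 53.
Test candidates g = 2, 3, … against the prime factors q ∈ {2, 53} of φ(107): g is a generator iff g^(106/q) ≢ 1 for every such q.
g = 2: 2^53 ≡ 106; 2^2 ≡ 4 — none is 1, so 2 is a primitive root.
So 2 is the smallest generator of (Z/107Z)^×.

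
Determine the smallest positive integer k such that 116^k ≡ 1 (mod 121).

110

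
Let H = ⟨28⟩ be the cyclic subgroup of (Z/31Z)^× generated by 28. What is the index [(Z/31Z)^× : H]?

2

ord(28) | φ(31) = 31 − 1 = 30 = 2 · 3 · 5.
Divisors of 30: 1, 2, 3, 5, 6, 10, 15, 30.
Compute 28^d (mod 31) for the divisors d until we hit 1:
28^1 ≡ 28
28^2 ≡ 9
28^3 ≡ 4
28^5 ≡ 5
28^6 ≡ 16
28^10 ≡ 25
28^15 ≡ 1
Thus |⟨28⟩| = ord(28) = 15.
[(Z/31Z)^× : ⟨28⟩] = 30/15 = 2.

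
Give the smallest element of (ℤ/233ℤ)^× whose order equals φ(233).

3

φ(233) = 233 − 1 = 232 = 2^3 · 29.
Test candidates g = 2, 3, … against the prime factors q ∈ {2, 29} of φ(233): g is a generator iff g^(232/q) ≢ 1 for every such q.
g = 2: 2^116 ≡ 1 — hits 1, so not a primitive root.
g = 3: 3^116 ≡ 232; 3^8 ≡ 37 — none is 1, so 3 is a primitive root.
So 3 is the smallest generator of (Z/233Z)^×.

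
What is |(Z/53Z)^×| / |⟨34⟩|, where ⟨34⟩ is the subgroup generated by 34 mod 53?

1

ord(34) | φ(53) = 53 − 1 = 52 = 2^2 · 13.
Divisors of 52: 1, 2, 4, 13, 26, 52.
Test each divisor d:
34^1 ≡ 34 (mod 53)
34^2 ≡ 43 (mod 53)
34^4 ≡ 47 (mod 53)
34^13 ≡ 23 (mod 53)
34^26 ≡ 52 (mod 53)
34^52 ≡ 1 (mod 53) ✓
So ord_53(34) = 52, hence |⟨34⟩| = 52.
The index is φ(53) / ord(34) = 52 / 52 = 1.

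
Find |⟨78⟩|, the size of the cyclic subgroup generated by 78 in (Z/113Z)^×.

ord(78) | φ(113) = 113 − 1 = 112 = 2^4 · 7.
Divisors of 112: 1, 2, 4, 7, 8, 14, 16, 28, 56, 112.
Test each divisor d:
78^1 ≡ 78 (mod 113)
78^2 ≡ 95 (mod 113)
78^4 ≡ 98 (mod 113)
78^7 ≡ 42 (mod 113)
78^8 ≡ 112 (mod 113)
78^14 ≡ 69 (mod 113)
78^16 ≡ 1 (mod 113) ✓
The smallest such exponent is 16, so the order of 78 is 16.

16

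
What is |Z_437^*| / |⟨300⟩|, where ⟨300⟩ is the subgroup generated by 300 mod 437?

The order of 300 must divide φ(437) = φ(19·23) = (19−1)·(23−1) = 18·22 = 396 = 2^2 · 3^2 · 11.
Divisors of 396: 1, 2, 3, 4, 6, 9, 11, 12, 18, 22, 33, 36, 44, 66, 99, 132, 198, 396.
Evaluate successive powers at the divisors of 396:
300^1 ≡ 300 (mod 437)
300^2 ≡ 415 (mod 437)
300^3 ≡ 392 (mod 437)
300^4 ≡ 47 (mod 437)
300^6 ≡ 277 (mod 437)
300^9 ≡ 208 (mod 437)
300^11 ≡ 231 (mod 437)
300^12 ≡ 254 (mod 437)
300^18 ≡ 1 (mod 437) ✓
Thus |⟨300⟩| = ord(300) = 18.
The index is φ(437) / ord(300) = 396 / 18 = 22.

22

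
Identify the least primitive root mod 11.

φ(11) = 11 − 1 = 10 = 2 · 5.
Test candidates g = 2, 3, … against the prime factors q ∈ {2, 5} of φ(11): g is a generator iff g^(10/q) ≢ 1 for every such q.
g = 2: 2^5 ≡ 10; 2^2 ≡ 4 — none is 1, so 2 is a primitive root.
The smallest primitive root modulo 11 is 2.

2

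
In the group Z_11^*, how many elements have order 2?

1

φ(11) = 11 − 1 = 10 = 2 · 5.
Since (Z/11Z)^× is cyclic of order 10, the number of elements of order d is φ(d) when d | 10 and 0 otherwise.
2 | 10, and φ(2) = 2 − 1 = 1.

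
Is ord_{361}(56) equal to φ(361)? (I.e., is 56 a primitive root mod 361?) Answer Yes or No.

No

φ(361) = φ(19^2) = 19·(19−1) = 342 = 2 · 3^2 · 19.
Test 56^(342/q) mod 361 for each prime factor q of 342:
56^171 ≡ 360 (mod 361)  [q = 2: ≢ 1 ✓]
56^114 ≡ 1 (mod 361)  [q = 3: ≡ 1 ✗]
56^18 ≡ 58 (mod 361)  [q = 19: ≢ 1 ✓]
The check at q = 3 fails, so 56 generates a proper subgroup.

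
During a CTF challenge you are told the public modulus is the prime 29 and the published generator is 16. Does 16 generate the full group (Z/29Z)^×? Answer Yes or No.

φ(29) = 29 − 1 = 28 = 2^2 · 7.
It suffices to check that the order of 16 is not a proper divisor of 28: compute 16^(28/q) for q ∈ {2, 7}.
16^14 ≡ 1 (mod 29)  [q = 2: ≡ 1 ✗]
16^4 ≡ 25 (mod 29)  [q = 7: ≢ 1 ✓]
The check at q = 2 fails, so 16 generates a proper subgroup.

No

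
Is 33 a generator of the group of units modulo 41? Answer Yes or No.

φ(41) = 41 − 1 = 40 = 2^3 · 5.
33 is a primitive root mod 41 iff 33^(φ(41)/q) ≢ 1 for every prime q | φ(41), i.e. q ∈ {2, 5}.
33^20 ≡ 1 (mod 41)  [q = 2: ≡ 1 ✗]
33^8 ≡ 16 (mod 41)  [q = 5: ≢ 1 ✓]
The check at q = 2 fails, so 33 generates a proper subgroup.

No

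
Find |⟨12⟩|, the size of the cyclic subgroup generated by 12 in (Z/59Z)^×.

29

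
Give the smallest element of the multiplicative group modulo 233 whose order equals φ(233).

φ(233) = 233 − 1 = 232 = 2^3 · 29.
g is a primitive root iff g^(232/q) ≢ 1 (mod 233) for each prime q ∈ {2, 29}.
g = 2: 2^116 ≡ 1 — hits 1, so not a primitive root.
g = 3: 3^116 ≡ 232; 3^8 ≡ 37 — none is 1, so 3 is a primitive root.
Hence the least primitive root of 233 is 3.

3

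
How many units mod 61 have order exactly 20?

φ(61) = 61 − 1 = 60 = 2^2 · 3 · 5.
In a cyclic group of order 60, there are φ(d) elements of order d for each divisor d of 60, and zero for non-divisors.
20 = 2^2 · 5 divides 60, and φ(20) = 8.

8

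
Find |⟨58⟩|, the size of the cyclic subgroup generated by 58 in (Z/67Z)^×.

22

Since 58 ∈ (Z/67Z)^×, its order divides φ(67) = 67 − 1 = 66 = 2 · 3 · 11.
Divisors of 66: 1, 2, 3, 6, 11, 22, 33, 66.
Evaluate successive powers at the divisors of 66:
58^1 ≡ 58
58^2 ≡ 14
58^3 ≡ 8
58^6 ≡ 64
58^11 ≡ 66
58^22 ≡ 1
Hence ord(58) = 22.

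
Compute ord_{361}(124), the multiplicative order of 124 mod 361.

342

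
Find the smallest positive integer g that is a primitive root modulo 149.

2

φ(149) = 149 − 1 = 148 = 2^2 · 37.
g is a primitive root iff g^(148/q) ≢ 1 (mod 149) for each prime q ∈ {2, 37}.
g = 2: 2^74 ≡ 148; 2^4 ≡ 16 — none is 1, so 2 is a primitive root.
Hence the least primitive root of 149 is 2.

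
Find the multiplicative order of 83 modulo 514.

256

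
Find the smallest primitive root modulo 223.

3

φ(223) = 223 − 1 = 222 = 2 · 3 · 37.
Test candidates g = 2, 3, … against the prime factors q ∈ {2, 3, 37} of φ(223): g is a generator iff g^(222/q) ≢ 1 for every such q.
g = 2: 2^111 ≡ 1 — hits 1, so not a primitive root.
g = 3: 3^111 ≡ 222; 3^74 ≡ 183; 3^6 ≡ 60 — none is 1, so 3 is a primitive root.
The smallest primitive root modulo 223 is 3.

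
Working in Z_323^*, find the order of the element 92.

144

By Lagrange's theorem, ord_323(92) divides φ(323) = φ(17·19) = (17−1)·(19−1) = 16·18 = 288 = 2^5 · 3^2.
Divisors of 288: 1, 2, 3, 4, 6, 8, 9, 12, 16, 18, 24, 32, 36, 48, 72, 96, 144, 288.
Test each divisor d:
92^1 ≡ 92 (mod 323)
92^2 ≡ 66 (mod 323)
92^3 ≡ 258 (mod 323)
92^4 ≡ 157 (mod 323)
92^6 ≡ 26 (mod 323)
92^8 ≡ 101 (mod 323)
92^9 ≡ 248 (mod 323)
92^12 ≡ 30 (mod 323)
92^16 ≡ 188 (mod 323)
92^18 ≡ 134 (mod 323)
92^24 ≡ 254 (mod 323)
92^32 ≡ 137 (mod 323)
92^36 ≡ 191 (mod 323)
92^48 ≡ 239 (mod 323)
92^72 ≡ 305 (mod 323)
92^96 ≡ 273 (mod 323)
92^144 ≡ 1 (mod 323) ✓
Therefore the multiplicative order of 92 modulo 323 is 144.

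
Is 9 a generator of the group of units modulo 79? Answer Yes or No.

No

φ(79) = 79 − 1 = 78 = 2 · 3 · 13.
An element g generates (Z/79Z)^× iff g^(78/q) ≢ 1 (mod 79) for each prime q ∈ {2, 3, 13}.
9^39 ≡ 1 (mod 79)  [q = 2: ≡ 1 ✗]
9^26 ≡ 55 (mod 79)  [q = 3: ≢ 1 ✓]
9^6 ≡ 8 (mod 79)  [q = 13: ≢ 1 ✓]
The check at q = 2 fails, so 9 generates a proper subgroup.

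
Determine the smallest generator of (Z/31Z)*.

3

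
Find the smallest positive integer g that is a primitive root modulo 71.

7

φ(71) = 71 − 1 = 70 = 2 · 5 · 7.
Test candidates g = 2, 3, … against the prime factors q ∈ {2, 5, 7} of φ(71): g is a generator iff g^(70/q) ≢ 1 for every such q.
g = 2: 2^35 ≡ 1 — hits 1, so not a primitive root.
g = 3: 3^35 ≡ 1 — hits 1, so not a primitive root.
g = 4: 4^35 ≡ 1 — hits 1, so not a primitive root.
g = 5: 5^35 ≡ 1 — hits 1, so not a primitive root.
g = 6: 6^35 ≡ 1 — hits 1, so not a primitive root.
g = 7: 7^35 ≡ 70; 7^14 ≡ 54; 7^10 ≡ 45 — none is 1, so 7 is a primitive root.
So 7 is the smallest generator of (Z/71Z)^×.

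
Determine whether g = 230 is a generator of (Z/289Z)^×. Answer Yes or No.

No

φ(289) = φ(17^2) = 17·(17−1) = 272 = 2^4 · 17.
230 is a primitive root mod 289 iff 230^(φ(289)/q) ≢ 1 for every prime q | φ(289), i.e. q ∈ {2, 17}.
230^136 ≡ 1 (mod 289)  [q = 2: ≡ 1 ✗]
230^16 ≡ 188 (mod 289)  [q = 17: ≢ 1 ✓]
230^136 ≡ 1 shows ord(230) | 136, strictly less than φ(289); not a primitive root.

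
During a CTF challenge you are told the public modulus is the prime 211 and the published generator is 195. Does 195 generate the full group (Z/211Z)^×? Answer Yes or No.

Yes

φ(211) = 211 − 1 = 210 = 2 · 3 · 5 · 7.
It suffices to check that the order of 195 is not a proper divisor of 210: compute 195^(210/q) for q ∈ {2, 3, 5, 7}.
195^105 ≡ 210 (mod 211)  [q = 2: ≢ 1 ✓]
195^70 ≡ 196 (mod 211)  [q = 3: ≢ 1 ✓]
195^42 ≡ 71 (mod 211)  [q = 5: ≢ 1 ✓]
195^30 ≡ 148 (mod 211)  [q = 7: ≢ 1 ✓]
None equal 1, so ord_211(195) = 210: 195 is a primitive root.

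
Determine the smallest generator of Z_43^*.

φ(43) = 43 − 1 = 42 = 2 · 3 · 7.
Test candidates g = 2, 3, … against the prime factors q ∈ {2, 3, 7} of φ(43): g is a generator iff g^(42/q) ≢ 1 for every such q.
g = 2: 2^21 ≡ 42; 2^14 ≡ 1 — hits 1, so not a primitive root.
g = 3: 3^21 ≡ 42; 3^14 ≡ 36; 3^6 ≡ 41 — none is 1, so 3 is a primitive root.
So 3 is the smallest generator of (Z/43Z)^×.

3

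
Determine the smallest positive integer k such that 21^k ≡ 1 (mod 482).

By Lagrange's theorem, ord_482(21) divides φ(482) = φ(2)·φ(241) = 1·240 = 240 = 2^4 · 3 · 5.
Divisors of 240: 1, 2, 3, 4, 5, 6, 8, 10, 12, 15, 16, 20, 24, 30, 40, 48, 60, 80, 120, 240.
Compute 21^d (mod 482) for the divisors d until we hit 1:
21^1 ≡ 21
21^2 ≡ 441
21^3 ≡ 103
21^4 ≡ 235
21^5 ≡ 115
21^6 ≡ 5
21^8 ≡ 277
21^10 ≡ 211
21^12 ≡ 25
21^15 ≡ 165
21^16 ≡ 91
21^20 ≡ 177
21^24 ≡ 143
21^30 ≡ 233
21^40 ≡ 481
21^48 ≡ 205
21^60 ≡ 305
21^80 ≡ 1
Therefore the multiplicative order of 21 modulo 482 is 80.

80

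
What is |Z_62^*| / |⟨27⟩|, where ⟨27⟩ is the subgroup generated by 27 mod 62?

Since 27 ∈ (Z/62Z)^×, its order divides φ(62) = φ(2)·φ(31) = 1·30 = 30 = 2 · 3 · 5.
Divisors of 30: 1, 2, 3, 5, 6, 10, 15, 30.
Evaluate successive powers at the divisors of 30:
27^1 ≡ 27 (mod 62)
27^2 ≡ 47 (mod 62)
27^3 ≡ 29 (mod 62)
27^5 ≡ 61 (mod 62)
27^6 ≡ 35 (mod 62)
27^10 ≡ 1 (mod 62) ✓
Thus |⟨27⟩| = ord(27) = 10.
[(Z/62Z)^× : ⟨27⟩] = 30/10 = 3.

3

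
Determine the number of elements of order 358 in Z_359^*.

φ(359) = 359 − 1 = 358 = 2 · 179.
(Z/359Z)^× is cyclic (|G| = 358); a cyclic group of order m has exactly φ(d) elements of each order d | m, and none otherwise.
358 = 2 · 179 divides 358, and φ(358) = 178.

178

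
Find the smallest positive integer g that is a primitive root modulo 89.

φ(89) = 89 − 1 = 88 = 2^3 · 11.
g is a primitive root iff g^(88/q) ≢ 1 (mod 89) for each prime q ∈ {2, 11}.
g = 2: 2^44 ≡ 1 — hits 1, so not a primitive root.
g = 3: 3^44 ≡ 88; 3^8 ≡ 64 — none is 1, so 3 is a primitive root.
The smallest primitive root modulo 89 is 3.

3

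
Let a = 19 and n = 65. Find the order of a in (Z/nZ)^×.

By Lagrange's theorem, ord_65(19) divides φ(65) = φ(5·13) = (5−1)·(13−1) = 4·12 = 48 = 2^4 · 3.
Divisors of 48: 1, 2, 3, 4, 6, 8, 12, 16, 24, 48.
Evaluate successive powers at the divisors of 48:
19^1 ≡ 19 (mod 65)
19^2 ≡ 36 (mod 65)
19^3 ≡ 34 (mod 65)
19^4 ≡ 61 (mod 65)
19^6 ≡ 51 (mod 65)
19^8 ≡ 16 (mod 65)
19^12 ≡ 1 (mod 65) ✓
Hence ord(19) = 12.

12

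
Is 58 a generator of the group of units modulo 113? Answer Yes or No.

Yes

φ(113) = 113 − 1 = 112 = 2^4 · 7.
58 is a primitive root mod 113 iff 58^(φ(113)/q) ≢ 1 for every prime q | φ(113), i.e. q ∈ {2, 7}.
58^56 ≡ 112 (mod 113)  [q = 2: ≢ 1 ✓]
58^16 ≡ 16 (mod 113)  [q = 7: ≢ 1 ✓]
None equal 1, so ord_113(58) = 112: 58 is a primitive root.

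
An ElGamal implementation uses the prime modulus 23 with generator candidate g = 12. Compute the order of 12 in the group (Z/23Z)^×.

11

ord(12) | φ(23) = 23 − 1 = 22 = 2 · 11.
Divisors of 22: 1, 2, 11, 22.
Check 12^d mod 23 for each divisor in increasing order:
12^1 ≡ 12
12^2 ≡ 6
12^11 ≡ 1
So ord_23(12) = 11.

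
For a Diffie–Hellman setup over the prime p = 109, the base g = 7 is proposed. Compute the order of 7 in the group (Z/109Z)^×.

27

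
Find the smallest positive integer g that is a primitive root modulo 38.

3

φ(38) = φ(2)·φ(19) = 1·18 = 18 = 2 · 3^2.
g is a primitive root iff g^(18/q) ≢ 1 (mod 38) for each prime q ∈ {2, 3}.
g = 2: gcd(2, 38) = 2 > 1, not a unit — skip.
g = 3: 3^9 ≡ 37; 3^6 ≡ 7 — none is 1, so 3 is a primitive root.
The smallest primitive root modulo 38 is 3.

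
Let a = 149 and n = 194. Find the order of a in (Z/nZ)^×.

32

By Lagrange's theorem, ord_194(149) divides φ(194) = φ(2)·φ(97) = 1·96 = 96 = 2^5 · 3.
Divisors of 96: 1, 2, 3, 4, 6, 8, 12, 16, 24, 32, 48, 96.
Test each divisor d:
149^1 ≡ 149
149^2 ≡ 85
149^3 ≡ 55
149^4 ≡ 47
149^6 ≡ 115
149^8 ≡ 75
149^12 ≡ 33
149^16 ≡ 193
149^24 ≡ 119
149^32 ≡ 1
Hence ord(149) = 32.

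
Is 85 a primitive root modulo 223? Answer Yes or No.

Yes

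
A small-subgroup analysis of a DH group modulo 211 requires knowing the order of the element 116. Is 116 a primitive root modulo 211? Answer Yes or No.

Yes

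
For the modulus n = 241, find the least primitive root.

7

φ(241) = 241 − 1 = 240 = 2^4 · 3 · 5.
g is a primitive root iff g^(240/q) ≢ 1 (mod 241) for each prime q ∈ {2, 3, 5}.
g = 2: 2^120 ≡ 1 — hits 1, so not a primitive root.
g = 3: 3^120 ≡ 1 — hits 1, so not a primitive root.
g = 4: 4^120 ≡ 1 — hits 1, so not a primitive root.
g = 5: 5^120 ≡ 1 — hits 1, so not a primitive root.
g = 6: 6^120 ≡ 1 — hits 1, so not a primitive root.
g = 7: 7^120 ≡ 240; 7^80 ≡ 15; 7^48 ≡ 91 — none is 1, so 7 is a primitive root.
So 7 is the smallest generator of (Z/241Z)^×.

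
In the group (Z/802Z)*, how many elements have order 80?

φ(802) = φ(2)·φ(401) = 1·400 = 400 = 2^4 · 5^2.
In a cyclic group of order 400, there are φ(d) elements of order d for each divisor d of 400, and zero for non-divisors.
80 = 2^4 · 5 divides 400, and φ(80) = 32.

32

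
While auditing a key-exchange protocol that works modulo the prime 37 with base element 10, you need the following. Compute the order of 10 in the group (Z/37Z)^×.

3

Since 10 ∈ (Z/37Z)^×, its order divides φ(37) = 37 − 1 = 36 = 2^2 · 3^2.
Divisors of 36: 1, 2, 3, 4, 6, 9, 12, 18, 36.
Evaluate successive powers at the divisors of 36:
10^1 ≡ 10
10^2 ≡ 26
10^3 ≡ 1
Therefore the multiplicative order of 10 modulo 37 is 3.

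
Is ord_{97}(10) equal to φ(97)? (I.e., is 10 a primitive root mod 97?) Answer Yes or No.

Yes

φ(97) = 97 − 1 = 96 = 2^5 · 3.
10 is a primitive root mod 97 iff 10^(φ(97)/q) ≢ 1 for every prime q | φ(97), i.e. q ∈ {2, 3}.
10^48 ≡ 96 (mod 97)  [q = 2: ≢ 1 ✓]
10^32 ≡ 61 (mod 97)  [q = 3: ≢ 1 ✓]
Every test exponent gives a nontrivial residue, hence 10 generates the full group.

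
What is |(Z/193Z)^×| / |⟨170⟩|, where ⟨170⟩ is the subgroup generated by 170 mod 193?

6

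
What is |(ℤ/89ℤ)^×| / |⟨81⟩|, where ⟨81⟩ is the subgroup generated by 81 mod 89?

ord(81) | φ(89) = 89 − 1 = 88 = 2^3 · 11.
Divisors of 88: 1, 2, 4, 8, 11, 22, 44, 88.
Test each divisor d:
81^1 ≡ 81 (mod 89)
81^2 ≡ 64 (mod 89)
81^4 ≡ 2 (mod 89)
81^8 ≡ 4 (mod 89)
81^11 ≡ 88 (mod 89)
81^22 ≡ 1 (mod 89) ✓
The order of 81 is 22, so the subgroup it generates has 22 elements.
The index is φ(89) / ord(81) = 88 / 22 = 4.

4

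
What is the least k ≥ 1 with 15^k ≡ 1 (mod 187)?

40

ord(15) | φ(187) = φ(11·17) = (11−1)·(17−1) = 10·16 = 160 = 2^5 · 5.
Divisors of 160: 1, 2, 4, 5, 8, 10, 16, 20, 32, 40, 80, 160.
Test each divisor d:
15^1 ≡ 15
15^2 ≡ 38
15^4 ≡ 135
15^5 ≡ 155
15^8 ≡ 86
15^10 ≡ 89
15^16 ≡ 103
15^20 ≡ 67
15^32 ≡ 137
15^40 ≡ 1
So ord_187(15) = 40.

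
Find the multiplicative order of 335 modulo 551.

By Lagrange's theorem, ord_551(335) divides φ(551) = φ(19·29) = (19−1)·(29−1) = 18·28 = 504 = 2^3 · 3^2 · 7.
Divisors of 504: 1, 2, 3, 4, 6, 7, 8, 9, 12, 14, 18, 21, 24, 28, 36, 42, 56, 63, 72, 84, 126, 168, 252, 504.
Compute 335^d (mod 551) for the divisors d until we hit 1:
335^1 ≡ 335 (mod 551)
335^2 ≡ 372 (mod 551)
335^3 ≡ 94 (mod 551)
335^4 ≡ 83 (mod 551)
335^6 ≡ 20 (mod 551)
335^7 ≡ 88 (mod 551)
335^8 ≡ 277 (mod 551)
335^9 ≡ 227 (mod 551)
335^12 ≡ 400 (mod 551)
335^14 ≡ 30 (mod 551)
335^18 ≡ 286 (mod 551)
335^21 ≡ 436 (mod 551)
335^24 ≡ 210 (mod 551)
335^28 ≡ 349 (mod 551)
335^36 ≡ 248 (mod 551)
335^42 ≡ 1 (mod 551) ✓
Hence ord(335) = 42.

42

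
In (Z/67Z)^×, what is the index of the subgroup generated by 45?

3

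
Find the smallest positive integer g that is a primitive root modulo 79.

φ(79) = 79 − 1 = 78 = 2 · 3 · 13.
Test candidates g = 2, 3, … against the prime factors q ∈ {2, 3, 13} of φ(79): g is a generator iff g^(78/q) ≢ 1 for every such q.
g = 2: 2^39 ≡ 1 — hits 1, so not a primitive root.
g = 3: 3^39 ≡ 78; 3^26 ≡ 23; 3^6 ≡ 18 — none is 1, so 3 is a primitive root.
Hence the least primitive root of 79 is 3.

3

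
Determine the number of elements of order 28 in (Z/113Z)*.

φ(113) = 113 − 1 = 112 = 2^4 · 7.
In a cyclic group of order 112, there are φ(d) elements of order d for each divisor d of 112, and zero for non-divisors.
28 = 2^2 · 7 divides 112, and φ(28) = 12.

12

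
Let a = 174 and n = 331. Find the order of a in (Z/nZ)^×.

Since 174 ∈ (Z/331Z)^×, its order divides φ(331) = 331 − 1 = 330 = 2 · 3 · 5 · 11.
Divisors of 330: 1, 2, 3, 5, 6, 10, 11, 15, 22, 30, 33, 55, 66, 110, 165, 330.
Evaluate successive powers at the divisors of 330:
174^1 ≡ 174 (mod 331)
174^2 ≡ 155 (mod 331)
174^3 ≡ 159 (mod 331)
174^5 ≡ 151 (mod 331)
174^6 ≡ 125 (mod 331)
174^10 ≡ 293 (mod 331)
174^11 ≡ 8 (mod 331)
174^15 ≡ 220 (mod 331)
174^22 ≡ 64 (mod 331)
174^30 ≡ 74 (mod 331)
174^33 ≡ 181 (mod 331)
174^55 ≡ 330 (mod 331)
174^66 ≡ 323 (mod 331)
174^110 ≡ 1 (mod 331) ✓
Therefore the multiplicative order of 174 modulo 331 is 110.

110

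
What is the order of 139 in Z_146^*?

24

Since 139 ∈ (Z/146Z)^×, its order divides φ(146) = φ(2)·φ(73) = 1·72 = 72 = 2^3 · 3^2.
Divisors of 72: 1, 2, 3, 4, 6, 8, 9, 12, 18, 24, 36, 72.
Test each divisor d:
139^1 ≡ 139 (mod 146)
139^2 ≡ 49 (mod 146)
139^3 ≡ 95 (mod 146)
139^4 ≡ 65 (mod 146)
139^6 ≡ 119 (mod 146)
139^8 ≡ 137 (mod 146)
139^9 ≡ 63 (mod 146)
139^12 ≡ 145 (mod 146)
139^18 ≡ 27 (mod 146)
139^24 ≡ 1 (mod 146) ✓
So ord_146(139) = 24.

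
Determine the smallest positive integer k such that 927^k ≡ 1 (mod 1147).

The order of 927 must divide φ(1147) = φ(31·37) = (31−1)·(37−1) = 30·36 = 1080 = 2^3 · 3^3 · 5.
Divisors of 1080: 1, 2, 3, 4, 5, 6, 8, 9, 10, 12, 15, 18, 20, 24, 27, 30, 36, 40, 45, 54, 60, 72, 90, 108, 120, 135, 180, 216, 270, 360, 540, 1080.
Check 927^d mod 1147 for each divisor in increasing order:
927^1 ≡ 927 (mod 1147)
927^2 ≡ 226 (mod 1147)
927^3 ≡ 748 (mod 1147)
927^4 ≡ 608 (mod 1147)
927^5 ≡ 439 (mod 1147)
927^6 ≡ 915 (mod 1147)
927^8 ≡ 330 (mod 1147)
927^9 ≡ 808 (mod 1147)
927^10 ≡ 25 (mod 1147)
927^12 ≡ 1062 (mod 1147)
927^15 ≡ 652 (mod 1147)
927^18 ≡ 221 (mod 1147)
927^20 ≡ 625 (mod 1147)
927^24 ≡ 343 (mod 1147)
927^27 ≡ 783 (mod 1147)
927^30 ≡ 714 (mod 1147)
927^36 ≡ 667 (mod 1147)
927^40 ≡ 645 (mod 1147)
927^45 ≡ 993 (mod 1147)
927^54 ≡ 591 (mod 1147)
927^60 ≡ 528 (mod 1147)
927^72 ≡ 1000 (mod 1147)
927^90 ≡ 776 (mod 1147)
927^108 ≡ 593 (mod 1147)
927^120 ≡ 63 (mod 1147)
927^135 ≡ 931 (mod 1147)
927^180 ≡ 1 (mod 1147) ✓
The smallest such exponent is 180, so the order of 927 is 180.

180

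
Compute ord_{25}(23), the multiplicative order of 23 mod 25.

ord(23) | φ(25) = φ(5^2) = 5·(5−1) = 20 = 2^2 · 5.
Divisors of 20: 1, 2, 4, 5, 10, 20.
Evaluate successive powers at the divisors of 20:
23^1 ≡ 23 (mod 25)
23^2 ≡ 4 (mod 25)
23^4 ≡ 16 (mod 25)
23^5 ≡ 18 (mod 25)
23^10 ≡ 24 (mod 25)
23^20 ≡ 1 (mod 25) ✓
The smallest such exponent is 20, so the order of 23 is 20.

20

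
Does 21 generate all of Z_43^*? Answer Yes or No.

No

φ(43) = 43 − 1 = 42 = 2 · 3 · 7.
Test 21^(42/q) mod 43 for each prime factor q of 42:
21^21 ≡ 1 (mod 43)  [q = 2: ≡ 1 ✗]
21^14 ≡ 1 (mod 43)  [q = 3: ≡ 1 ✗]
21^6 ≡ 41 (mod 43)  [q = 7: ≢ 1 ✓]
21^21 ≡ 1 shows ord(21) | 21, strictly less than φ(43); not a primitive root.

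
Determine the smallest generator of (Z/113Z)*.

φ(113) = 113 − 1 = 112 = 2^4 · 7.
g is a primitive root iff g^(112/q) ≢ 1 (mod 113) for each prime q ∈ {2, 7}.
g = 2: 2^56 ≡ 1 — hits 1, so not a primitive root.
g = 3: 3^56 ≡ 112; 3^16 ≡ 49 — none is 1, so 3 is a primitive root.
The smallest primitive root modulo 113 is 3.

3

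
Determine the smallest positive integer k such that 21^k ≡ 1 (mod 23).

22

The order of 21 must divide φ(23) = 23 − 1 = 22 = 2 · 11.
Divisors of 22: 1, 2, 11, 22.
Compute 21^d (mod 23) for the divisors d until we hit 1:
21^1 ≡ 21
21^2 ≡ 4
21^11 ≡ 22
21^22 ≡ 1
Therefore the multiplicative order of 21 modulo 23 is 22.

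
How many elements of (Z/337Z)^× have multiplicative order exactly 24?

8

φ(337) = 337 − 1 = 336 = 2^4 · 3 · 7.
Since (Z/337Z)^× is cyclic of order 336, the number of elements of order d is φ(d) when d | 336 and 0 otherwise.
24 = 2^3 · 3 divides 336, and φ(24) = 8.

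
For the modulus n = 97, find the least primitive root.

φ(97) = 97 − 1 = 96 = 2^5 · 3.
Test candidates g = 2, 3, … against the prime factors q ∈ {2, 3} of φ(97): g is a generator iff g^(96/q) ≢ 1 for every such q.
g = 2: 2^48 ≡ 1 — hits 1, so not a primitive root.
g = 3: 3^48 ≡ 1 — hits 1, so not a primitive root.
g = 4: 4^48 ≡ 1 — hits 1, so not a primitive root.
g = 5: 5^48 ≡ 96; 5^32 ≡ 35 — none is 1, so 5 is a primitive root.
Hence the least primitive root of 97 is 5.

5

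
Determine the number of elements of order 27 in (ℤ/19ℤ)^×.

0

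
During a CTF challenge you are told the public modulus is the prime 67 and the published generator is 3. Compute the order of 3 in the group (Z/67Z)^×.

ord(3) | φ(67) = 67 − 1 = 66 = 2 · 3 · 11.
Divisors of 66: 1, 2, 3, 6, 11, 22, 33, 66.
Evaluate successive powers at the divisors of 66:
3^1 ≡ 3 (mod 67)
3^2 ≡ 9 (mod 67)
3^3 ≡ 27 (mod 67)
3^6 ≡ 59 (mod 67)
3^11 ≡ 66 (mod 67)
3^22 ≡ 1 (mod 67) ✓
The smallest such exponent is 22, so the order of 3 is 22.

22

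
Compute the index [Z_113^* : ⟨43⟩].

1

By Lagrange's theorem, ord_113(43) divides φ(113) = 113 − 1 = 112 = 2^4 · 7.
Divisors of 112: 1, 2, 4, 7, 8, 14, 16, 28, 56, 112.
Evaluate successive powers at the divisors of 112:
43^1 ≡ 43 (mod 113)
43^2 ≡ 41 (mod 113)
43^4 ≡ 99 (mod 113)
43^7 ≡ 65 (mod 113)
43^8 ≡ 83 (mod 113)
43^14 ≡ 44 (mod 113)
43^16 ≡ 109 (mod 113)
43^28 ≡ 15 (mod 113)
43^56 ≡ 112 (mod 113)
43^112 ≡ 1 (mod 113) ✓
So ord_113(43) = 112, hence |⟨43⟩| = 112.
The index is φ(113) / ord(43) = 112 / 112 = 1.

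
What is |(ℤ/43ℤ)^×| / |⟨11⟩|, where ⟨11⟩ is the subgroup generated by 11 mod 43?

6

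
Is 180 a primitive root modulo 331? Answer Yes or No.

No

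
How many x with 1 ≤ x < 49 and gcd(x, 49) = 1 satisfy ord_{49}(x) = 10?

0

φ(49) = φ(7^2) = 7·(7−1) = 42 = 2 · 3 · 7.
In a cyclic group of order 42, there are φ(d) elements of order d for each divisor d of 42, and zero for non-divisors.
Here 42 is not a multiple of 10, so there are no elements of order 10.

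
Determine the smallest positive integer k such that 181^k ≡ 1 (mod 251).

The order of 181 must divide φ(251) = 251 − 1 = 250 = 2 · 5^3.
Divisors of 250: 1, 2, 5, 10, 25, 50, 125, 250.
Test each divisor d:
181^1 ≡ 181 (mod 251)
181^2 ≡ 131 (mod 251)
181^5 ≡ 16 (mod 251)
181^10 ≡ 5 (mod 251)
181^25 ≡ 149 (mod 251)
181^50 ≡ 113 (mod 251)
181^125 ≡ 1 (mod 251) ✓
Therefore the multiplicative order of 181 modulo 251 is 125.

125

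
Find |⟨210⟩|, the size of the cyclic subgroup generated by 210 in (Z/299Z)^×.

132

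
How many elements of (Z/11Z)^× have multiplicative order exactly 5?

φ(11) = 11 − 1 = 10 = 2 · 5.
In a cyclic group of order 10, there are φ(d) elements of order d for each divisor d of 10, and zero for non-divisors.
5 | 10, and φ(5) = 5 − 1 = 4.

4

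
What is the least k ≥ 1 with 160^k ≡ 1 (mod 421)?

By Lagrange's theorem, ord_421(160) divides φ(421) = 421 − 1 = 420 = 2^2 · 3 · 5 · 7.
Divisors of 420: 1, 2, 3, 4, 5, 6, 7, 10, 12, 14, 15, 20, 21, 28, 30, 35, 42, 60, 70, 84, 105, 140, 210, 420.
Test each divisor d:
160^1 ≡ 160 (mod 421)
160^2 ≡ 340 (mod 421)
160^3 ≡ 91 (mod 421)
160^4 ≡ 246 (mod 421)
160^5 ≡ 207 (mod 421)
160^6 ≡ 282 (mod 421)
160^7 ≡ 73 (mod 421)
160^10 ≡ 328 (mod 421)
160^12 ≡ 376 (mod 421)
160^14 ≡ 277 (mod 421)
160^15 ≡ 115 (mod 421)
160^20 ≡ 229 (mod 421)
160^21 ≡ 13 (mod 421)
160^28 ≡ 107 (mod 421)
160^30 ≡ 174 (mod 421)
160^35 ≡ 233 (mod 421)
160^42 ≡ 169 (mod 421)
160^60 ≡ 385 (mod 421)
160^70 ≡ 401 (mod 421)
160^84 ≡ 354 (mod 421)
160^105 ≡ 392 (mod 421)
160^140 ≡ 400 (mod 421)
160^210 ≡ 420 (mod 421)
160^420 ≡ 1 (mod 421) ✓
The smallest such exponent is 420, so the order of 160 is 420.

420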